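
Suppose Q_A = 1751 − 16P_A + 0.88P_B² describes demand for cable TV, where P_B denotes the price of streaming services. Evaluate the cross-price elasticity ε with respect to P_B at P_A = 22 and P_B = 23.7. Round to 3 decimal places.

0.522

At P_A = 22 and P_B = 23.7: Q_A = 1893.287.
∂Q_A/∂P_B = 1.76P_B = 1.76(23.7) = 41.7120.
ε = (∂Q_A/∂P_B)(P_B/Q_A) = 41.7120 × (23.7/1893.287) ≈ 0.522.
ε > 0: substitutes.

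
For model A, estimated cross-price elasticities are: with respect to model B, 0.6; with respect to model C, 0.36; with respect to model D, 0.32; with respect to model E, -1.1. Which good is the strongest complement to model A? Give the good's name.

model E

Complements have ε < 0. The most negative value is -1.1 (model E).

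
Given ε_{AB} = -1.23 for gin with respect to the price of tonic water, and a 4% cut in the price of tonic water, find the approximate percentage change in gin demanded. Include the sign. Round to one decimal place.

%ΔQ ≈ ε × %ΔP of tonic water = -1.23 × (-4%) = 4.9%.

4.9%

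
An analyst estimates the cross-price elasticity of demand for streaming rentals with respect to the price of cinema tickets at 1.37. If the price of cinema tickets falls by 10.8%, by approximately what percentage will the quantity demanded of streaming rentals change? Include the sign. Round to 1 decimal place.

%ΔQ ≈ ε × %ΔP of cinema tickets = 1.37 × (-10.8%) = -14.8%.

-14.8%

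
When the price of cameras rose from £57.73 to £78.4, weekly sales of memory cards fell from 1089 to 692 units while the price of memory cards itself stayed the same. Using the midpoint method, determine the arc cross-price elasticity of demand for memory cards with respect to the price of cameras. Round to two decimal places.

-1.47

ΔQ_A = 692 − 1089 = -397; ΔP_B = 78.4 − 57.73 = 20.67.
Midpoints: Q̄_A = 890.5, P̄_B = 68.06.
ε = (ΔQ_A/Q̄_A)/(ΔP_B/P̄_B) = (-397/890.5)/(20.67/68.06) ≈ -1.47.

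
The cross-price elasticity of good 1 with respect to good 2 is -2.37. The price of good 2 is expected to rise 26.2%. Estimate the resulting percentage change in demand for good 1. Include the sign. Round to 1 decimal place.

-62.1%

%ΔQ ≈ ε × %ΔP of good 2 = -2.37 × (26.2%) = -62.1%.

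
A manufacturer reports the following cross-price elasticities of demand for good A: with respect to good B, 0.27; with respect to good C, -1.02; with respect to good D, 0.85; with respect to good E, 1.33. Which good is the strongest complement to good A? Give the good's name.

Complements have ε < 0. The most negative value is -1.02 (good C).

good C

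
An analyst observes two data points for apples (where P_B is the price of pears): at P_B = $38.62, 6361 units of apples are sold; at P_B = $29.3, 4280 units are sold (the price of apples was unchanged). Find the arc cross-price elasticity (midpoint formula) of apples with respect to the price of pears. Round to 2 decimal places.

1.43

ΔQ_A = 4280 − 6361 = -2081; ΔP_B = 29.3 − 38.62 = -9.32.
Midpoints: Q̄_A = 5320.5, P̄_B = 33.96.
ε = (ΔQ_A/Q̄_A)/(ΔP_B/P̄_B) = (-2081/5320.5)/(-9.32/33.96) ≈ 1.43.
ε > 0: apples and pears are substitutes.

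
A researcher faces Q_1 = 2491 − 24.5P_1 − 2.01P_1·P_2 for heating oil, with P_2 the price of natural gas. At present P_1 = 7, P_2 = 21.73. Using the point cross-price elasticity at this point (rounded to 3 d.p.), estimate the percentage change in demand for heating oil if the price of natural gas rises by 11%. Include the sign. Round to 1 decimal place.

At P_1 = 7, P_2 = 21.73: Q_1 = 2013.759.
∂Q_1/∂P_2 = -2.01P_1 = -14.0700.
ε = (∂Q_1/∂P_2)(P_2/Q_1) = -14.0700 × 21.73/2013.759 ≈ -0.152.
%ΔQ_1 ≈ ε × %ΔP_2 = -0.152 × (11%) = -1.7%.

-1.7%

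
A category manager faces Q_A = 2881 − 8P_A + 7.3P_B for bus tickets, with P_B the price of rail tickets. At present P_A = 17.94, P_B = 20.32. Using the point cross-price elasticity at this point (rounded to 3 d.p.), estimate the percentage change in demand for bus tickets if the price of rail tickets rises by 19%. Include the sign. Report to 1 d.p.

1.0%

At P_A = 17.94, P_B = 20.32: Q_A = 2885.816.
∂Q_A/∂P_B = 7.3.
ε = (∂Q_A/∂P_B)(P_B/Q_A) = 7.3000 × 20.32/2885.816 ≈ 0.051.
%ΔQ_A ≈ ε × %ΔP_B = 0.051 × (19%) = 1.0%.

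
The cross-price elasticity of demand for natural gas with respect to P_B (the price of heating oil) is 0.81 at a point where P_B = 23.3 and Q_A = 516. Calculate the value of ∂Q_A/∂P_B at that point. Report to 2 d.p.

17.94

ε = (∂Q_A/∂P_B)·(P_B/Q_A) ⇒ ∂Q_A/∂P_B = ε·Q_A/P_B = 0.81 × 516/23.3 ≈ 17.94.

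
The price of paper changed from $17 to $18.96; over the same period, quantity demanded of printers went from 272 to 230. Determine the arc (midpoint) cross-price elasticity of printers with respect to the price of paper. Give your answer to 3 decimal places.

-1.535

ΔQ_A = 230 − 272 = -42; ΔP_B = 18.96 − 17 = 1.96.
Midpoints: Q̄_A = 251.0, P̄_B = 17.98.
ε = (ΔQ_A/Q̄_A)/(ΔP_B/P̄_B) = (-42/251.0)/(1.96/17.98) ≈ -1.535.
ε < 0: printers and paper are complements.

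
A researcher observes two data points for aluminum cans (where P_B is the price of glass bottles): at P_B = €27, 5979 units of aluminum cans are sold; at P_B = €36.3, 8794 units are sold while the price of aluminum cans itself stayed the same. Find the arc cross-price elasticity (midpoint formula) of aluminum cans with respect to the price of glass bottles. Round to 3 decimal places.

ΔQ_A = 8794 − 5979 = 2815; ΔP_B = 36.3 − 27 = 9.3.
Midpoints: Q̄_A = 7386.5, P̄_B = 31.65.
ε = (ΔQ_A/Q̄_A)/(ΔP_B/P̄_B) = (2815/7386.5)/(9.3/31.65) ≈ 1.297.

1.297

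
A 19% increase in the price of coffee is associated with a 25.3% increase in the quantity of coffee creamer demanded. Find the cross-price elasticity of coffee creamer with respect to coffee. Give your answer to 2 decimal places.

ε = (%ΔQ of coffee creamer) / (%ΔP of coffee) = (25.3%) / (19%) ≈ 1.33.
Positive cross-price elasticity: substitutes.

1.33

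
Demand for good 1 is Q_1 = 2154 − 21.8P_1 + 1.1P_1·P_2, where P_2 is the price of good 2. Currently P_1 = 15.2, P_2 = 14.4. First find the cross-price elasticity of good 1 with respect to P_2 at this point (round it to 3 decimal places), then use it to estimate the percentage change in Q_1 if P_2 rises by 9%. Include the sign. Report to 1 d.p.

1.1%

At P_1 = 15.2, P_2 = 14.4: Q_1 = 2063.408.
∂Q_1/∂P_2 = 1.1P_1 = 16.7200.
ε = (∂Q_1/∂P_2)(P_2/Q_1) = 16.7200 × 14.4/2063.408 ≈ 0.117.
%ΔQ_1 ≈ ε × %ΔP_2 = 0.117 × (9%) = 1.1%.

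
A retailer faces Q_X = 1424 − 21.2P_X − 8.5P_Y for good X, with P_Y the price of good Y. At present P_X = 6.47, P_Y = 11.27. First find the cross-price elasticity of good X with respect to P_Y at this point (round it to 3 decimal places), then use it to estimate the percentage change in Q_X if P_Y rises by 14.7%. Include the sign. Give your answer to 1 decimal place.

At P_X = 6.47, P_Y = 11.27: Q_X = 1191.041.
∂Q_X/∂P_Y = -8.5.
ε = (∂Q_X/∂P_Y)(P_Y/Q_X) = -8.5000 × 11.27/1191.041 ≈ -0.080.
%ΔQ_X ≈ ε × %ΔP_Y = -0.080 × (14.7%) = -1.2%.

-1.2%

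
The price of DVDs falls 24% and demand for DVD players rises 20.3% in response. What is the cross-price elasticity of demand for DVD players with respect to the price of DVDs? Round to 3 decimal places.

-0.846

ε = (%ΔQ of DVD players) / (%ΔP of DVDs) = (20.3%) / (-24%) ≈ -0.846.
Negative cross-price elasticity: complements.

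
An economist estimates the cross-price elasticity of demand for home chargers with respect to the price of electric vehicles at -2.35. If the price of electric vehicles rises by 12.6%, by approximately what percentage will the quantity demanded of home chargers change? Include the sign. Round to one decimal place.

-29.6%

%ΔQ ≈ ε × %ΔP of electric vehicles = -2.35 × (12.6%) = -29.6%.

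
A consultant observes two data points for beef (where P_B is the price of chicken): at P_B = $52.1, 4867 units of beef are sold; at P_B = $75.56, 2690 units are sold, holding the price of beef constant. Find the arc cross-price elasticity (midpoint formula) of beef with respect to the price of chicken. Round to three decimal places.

ΔQ_A = 2690 − 4867 = -2177; ΔP_B = 75.56 − 52.1 = 23.46.
Midpoints: Q̄_A = 3778.5, P̄_B = 63.83.
ε = (ΔQ_A/Q̄_A)/(ΔP_B/P̄_B) = (-2177/3778.5)/(23.46/63.83) ≈ -1.568.

-1.568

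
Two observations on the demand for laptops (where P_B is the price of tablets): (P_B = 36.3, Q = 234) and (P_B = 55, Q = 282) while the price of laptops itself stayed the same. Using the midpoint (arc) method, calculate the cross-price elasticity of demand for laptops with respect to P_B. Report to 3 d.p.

0.454

ΔQ_A = 282 − 234 = 48; ΔP_B = 55 − 36.3 = 18.7.
Midpoints: Q̄_A = 258.0, P̄_B = 45.65.
ε = (ΔQ_A/Q̄_A)/(ΔP_B/P̄_B) = (48/258.0)/(18.7/45.65) ≈ 0.454.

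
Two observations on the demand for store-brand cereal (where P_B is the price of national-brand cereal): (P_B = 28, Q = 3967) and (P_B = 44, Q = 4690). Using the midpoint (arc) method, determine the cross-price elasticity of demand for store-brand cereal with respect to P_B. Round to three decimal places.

0.376

ΔQ_A = 4690 − 3967 = 723; ΔP_B = 44 − 28 = 16.
Midpoints: Q̄_A = 4328.5, P̄_B = 36.00.
ε = (ΔQ_A/Q̄_A)/(ΔP_B/P̄_B) = (723/4328.5)/(16/36.00) ≈ 0.376.
ε > 0: store-brand cereal and national-brand cereal are substitutes.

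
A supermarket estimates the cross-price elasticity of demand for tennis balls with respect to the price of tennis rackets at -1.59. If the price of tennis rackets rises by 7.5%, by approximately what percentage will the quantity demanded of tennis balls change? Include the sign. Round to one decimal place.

-11.9%

%ΔQ ≈ ε × %ΔP of tennis rackets = -1.59 × (7.5%) = -11.9%.
Demand for tennis balls falls by about 11.9%.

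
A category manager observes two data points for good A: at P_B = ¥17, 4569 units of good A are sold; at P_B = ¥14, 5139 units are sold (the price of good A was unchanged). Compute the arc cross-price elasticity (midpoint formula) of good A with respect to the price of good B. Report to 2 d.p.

ΔQ_A = 5139 − 4569 = 570; ΔP_B = 14 − 17 = -3.
Midpoints: Q̄_A = 4854.0, P̄_B = 15.50.
ε = (ΔQ_A/Q̄_A)/(ΔP_B/P̄_B) = (570/4854.0)/(-3/15.50) ≈ -0.61.
ε < 0: good A and good B are complements.

-0.61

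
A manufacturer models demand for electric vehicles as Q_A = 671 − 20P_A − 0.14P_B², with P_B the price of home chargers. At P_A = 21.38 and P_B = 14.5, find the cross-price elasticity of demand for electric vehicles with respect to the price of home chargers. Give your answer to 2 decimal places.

-0.28

At P_A = 21.38 and P_B = 14.5: Q_A = 213.965.
∂Q_A/∂P_B = -0.28P_B = -0.28(14.5) = -4.0600.
ε = (∂Q_A/∂P_B)(P_B/Q_A) = -4.0600 × (14.5/213.965) ≈ -0.28.
ε < 0: complements.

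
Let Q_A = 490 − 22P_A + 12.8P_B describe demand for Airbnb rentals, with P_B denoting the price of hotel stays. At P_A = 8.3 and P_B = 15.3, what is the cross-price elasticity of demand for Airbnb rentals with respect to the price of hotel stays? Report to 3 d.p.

At P_A = 8.3 and P_B = 15.3: Q_A = 503.24.
∂Q_A/∂P_B = 12.8.
ε = (∂Q_A/∂P_B)(P_B/Q_A) = 12.8 × (15.3/503.24) ≈ 0.389.
Since ε > 0, Airbnb rentals and hotel stays are substitutes.

0.389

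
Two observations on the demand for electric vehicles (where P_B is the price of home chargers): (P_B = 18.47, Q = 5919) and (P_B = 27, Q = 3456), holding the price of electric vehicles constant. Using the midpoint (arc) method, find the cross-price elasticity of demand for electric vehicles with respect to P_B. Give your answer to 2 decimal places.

-1.40

ΔQ_A = 3456 − 5919 = -2463; ΔP_B = 27 − 18.47 = 8.53.
Midpoints: Q̄_A = 4687.5, P̄_B = 22.73.
ε = (ΔQ_A/Q̄_A)/(ΔP_B/P̄_B) = (-2463/4687.5)/(8.53/22.73) ≈ -1.40.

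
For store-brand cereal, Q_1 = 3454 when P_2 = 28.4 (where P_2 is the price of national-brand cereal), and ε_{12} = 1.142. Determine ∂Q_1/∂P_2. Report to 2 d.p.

ε = (∂Q_1/∂P_2)·(P_2/Q_1) ⇒ ∂Q_1/∂P_2 = ε·Q_1/P_2 = 1.142 × 3454/28.4 ≈ 138.89.

138.89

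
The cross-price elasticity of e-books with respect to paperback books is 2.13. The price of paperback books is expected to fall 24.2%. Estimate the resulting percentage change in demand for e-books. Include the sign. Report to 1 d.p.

-51.5%

%ΔQ ≈ ε × %ΔP of paperback books = 2.13 × (-24.2%) = -51.5%.
Demand for e-books falls by about 51.5%.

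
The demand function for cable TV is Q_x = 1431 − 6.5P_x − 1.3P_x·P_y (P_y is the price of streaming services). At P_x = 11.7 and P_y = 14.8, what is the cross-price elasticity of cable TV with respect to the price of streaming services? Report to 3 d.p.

-0.199

At P_x = 11.7 and P_y = 14.8: Q_x = 1129.842.
∂Q_x/∂P_y = -1.3P_x = -1.3(11.7) = -15.2100.
ε = (∂Q_x/∂P_y)(P_y/Q_x) = -15.2100 × (14.8/1129.842) ≈ -0.199.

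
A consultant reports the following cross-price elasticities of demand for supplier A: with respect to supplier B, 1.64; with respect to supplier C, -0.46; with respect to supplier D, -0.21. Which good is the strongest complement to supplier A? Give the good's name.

supplier C

Complements have ε < 0. The most negative value is -0.46 (supplier C).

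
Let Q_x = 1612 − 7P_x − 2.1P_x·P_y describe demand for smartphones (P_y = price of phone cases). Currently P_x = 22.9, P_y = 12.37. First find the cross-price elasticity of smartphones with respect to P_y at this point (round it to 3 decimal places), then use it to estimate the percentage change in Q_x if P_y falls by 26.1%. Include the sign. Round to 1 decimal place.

18.1%

At P_x = 22.9, P_y = 12.37: Q_x = 856.827.
∂Q_x/∂P_y = -2.1P_x = -48.0900.
ε = (∂Q_x/∂P_y)(P_y/Q_x) = -48.0900 × 12.37/856.827 ≈ -0.694.
%ΔQ_x ≈ ε × %ΔP_y = -0.694 × (-26.1%) = 18.1%.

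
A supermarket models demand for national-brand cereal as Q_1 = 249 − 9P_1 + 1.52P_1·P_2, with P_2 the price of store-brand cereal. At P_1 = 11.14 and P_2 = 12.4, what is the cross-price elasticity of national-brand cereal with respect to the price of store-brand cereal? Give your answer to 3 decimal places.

0.585

At P_1 = 11.14 and P_2 = 12.4: Q_1 = 358.707.
∂Q_1/∂P_2 = 1.52P_1 = 1.52(11.14) = 16.9328.
ε = (∂Q_1/∂P_2)(P_2/Q_1) = 16.9328 × (12.4/358.707) ≈ 0.585.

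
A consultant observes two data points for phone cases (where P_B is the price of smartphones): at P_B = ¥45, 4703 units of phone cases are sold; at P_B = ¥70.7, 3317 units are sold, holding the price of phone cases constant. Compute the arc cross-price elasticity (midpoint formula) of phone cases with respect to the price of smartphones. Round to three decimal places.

ΔQ_A = 3317 − 4703 = -1386; ΔP_B = 70.7 − 45 = 25.7.
Midpoints: Q̄_A = 4010.0, P̄_B = 57.85.
ε = (ΔQ_A/Q̄_A)/(ΔP_B/P̄_B) = (-1386/4010.0)/(25.7/57.85) ≈ -0.778.
ε < 0: phone cases and smartphones are complements.

-0.778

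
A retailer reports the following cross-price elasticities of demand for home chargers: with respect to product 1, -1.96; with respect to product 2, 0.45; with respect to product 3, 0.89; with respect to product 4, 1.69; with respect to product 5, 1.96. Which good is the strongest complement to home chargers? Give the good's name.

product 1

Complements have ε < 0. The most negative value is -1.96 (product 1).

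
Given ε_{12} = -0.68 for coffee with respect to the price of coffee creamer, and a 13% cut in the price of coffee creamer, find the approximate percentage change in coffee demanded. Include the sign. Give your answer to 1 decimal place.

%ΔQ ≈ ε × %ΔP of coffee creamer = -0.68 × (-13%) = 8.8%.
Demand for coffee rises by about 8.8%.

8.8%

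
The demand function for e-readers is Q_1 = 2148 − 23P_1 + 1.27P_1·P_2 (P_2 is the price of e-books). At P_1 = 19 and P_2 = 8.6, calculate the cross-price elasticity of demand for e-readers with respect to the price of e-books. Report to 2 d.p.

At P_1 = 19 and P_2 = 8.6: Q_1 = 1918.518.
∂Q_1/∂P_2 = 1.27P_1 = 1.27(19) = 24.1300.
ε = (∂Q_1/∂P_2)(P_2/Q_1) = 24.1300 × (8.6/1918.518) ≈ 0.11.
ε > 0: substitutes.

0.11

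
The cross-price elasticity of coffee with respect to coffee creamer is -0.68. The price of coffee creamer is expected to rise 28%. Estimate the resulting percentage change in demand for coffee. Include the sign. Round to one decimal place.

%ΔQ ≈ ε × %ΔP of coffee creamer = -0.68 × (28%) = -19.0%.

-19.0%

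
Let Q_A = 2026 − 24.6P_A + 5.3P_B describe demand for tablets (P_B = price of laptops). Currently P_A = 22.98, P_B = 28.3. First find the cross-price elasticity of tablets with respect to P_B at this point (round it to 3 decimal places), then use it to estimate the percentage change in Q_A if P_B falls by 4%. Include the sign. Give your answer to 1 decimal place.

-0.4%

At P_A = 22.98, P_B = 28.3: Q_A = 1610.682.
∂Q_A/∂P_B = 5.3.
ε = (∂Q_A/∂P_B)(P_B/Q_A) = 5.3000 × 28.3/1610.682 ≈ 0.093.
%ΔQ_A ≈ ε × %ΔP_B = 0.093 × (-4%) = -0.4%.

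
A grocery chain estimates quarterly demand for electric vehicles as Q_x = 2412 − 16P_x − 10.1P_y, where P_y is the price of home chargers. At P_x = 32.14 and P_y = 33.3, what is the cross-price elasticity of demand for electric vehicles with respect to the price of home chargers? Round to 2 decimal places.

At P_x = 32.14 and P_y = 33.3: Q_x = 1561.43.
∂Q_x/∂P_y = -10.1.
ε = (∂Q_x/∂P_y)(P_y/Q_x) = -10.1 × (33.3/1561.43) ≈ -0.22.

-0.22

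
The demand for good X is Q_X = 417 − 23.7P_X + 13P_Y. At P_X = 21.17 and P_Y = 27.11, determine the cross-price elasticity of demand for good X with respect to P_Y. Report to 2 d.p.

1.32

At P_X = 21.17 and P_Y = 27.11: Q_X = 267.701.
∂Q_X/∂P_Y = 13.
ε = (∂Q_X/∂P_Y)(P_Y/Q_X) = 13 × (27.11/267.701) ≈ 1.32.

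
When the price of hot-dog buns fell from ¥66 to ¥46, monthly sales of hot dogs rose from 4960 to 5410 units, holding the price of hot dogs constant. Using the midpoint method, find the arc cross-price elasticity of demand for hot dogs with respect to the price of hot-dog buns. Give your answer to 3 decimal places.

-0.243

ΔQ_A = 5410 − 4960 = 450; ΔP_B = 46 − 66 = -20.
Midpoints: Q̄_A = 5185.0, P̄_B = 56.00.
ε = (ΔQ_A/Q̄_A)/(ΔP_B/P̄_B) = (450/5185.0)/(-20/56.00) ≈ -0.243.
ε < 0: hot dogs and hot-dog buns are complements.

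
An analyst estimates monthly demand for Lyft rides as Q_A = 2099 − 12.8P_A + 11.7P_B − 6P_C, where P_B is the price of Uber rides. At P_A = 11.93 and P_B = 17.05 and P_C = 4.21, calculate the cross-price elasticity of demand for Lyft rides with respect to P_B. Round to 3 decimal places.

0.094

At P_A = 11.93 and P_B = 17.05 and P_C = 4.21: Q_A = 2120.521.
∂Q_A/∂P_B = 11.7.
ε = (∂Q_A/∂P_B)(P_B/Q_A) = 11.7 × (17.05/2120.521) ≈ 0.094.
Since ε > 0, Lyft rides and Uber rides are substitutes.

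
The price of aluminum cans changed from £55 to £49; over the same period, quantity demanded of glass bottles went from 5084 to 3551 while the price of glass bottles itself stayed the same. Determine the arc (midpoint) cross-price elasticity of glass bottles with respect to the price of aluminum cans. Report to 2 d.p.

3.08

ΔQ_A = 3551 − 5084 = -1533; ΔP_B = 49 − 55 = -6.
Midpoints: Q̄_A = 4317.5, P̄_B = 52.00.
ε = (ΔQ_A/Q̄_A)/(ΔP_B/P̄_B) = (-1533/4317.5)/(-6/52.00) ≈ 3.08.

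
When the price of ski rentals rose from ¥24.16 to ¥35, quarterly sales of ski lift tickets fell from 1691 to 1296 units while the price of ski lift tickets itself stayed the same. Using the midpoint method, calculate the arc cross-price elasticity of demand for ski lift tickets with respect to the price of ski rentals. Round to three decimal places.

-0.722

ΔQ_A = 1296 − 1691 = -395; ΔP_B = 35 − 24.16 = 10.84.
Midpoints: Q̄_A = 1493.5, P̄_B = 29.58.
ε = (ΔQ_A/Q̄_A)/(ΔP_B/P̄_B) = (-395/1493.5)/(10.84/29.58) ≈ -0.722.
ε < 0: ski lift tickets and ski rentals are complements.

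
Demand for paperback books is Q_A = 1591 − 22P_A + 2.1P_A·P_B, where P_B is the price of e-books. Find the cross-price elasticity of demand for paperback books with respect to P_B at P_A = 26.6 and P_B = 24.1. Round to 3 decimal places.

0.572

At P_A = 26.6 and P_B = 24.1: Q_A = 2352.026.
∂Q_A/∂P_B = 2.1P_A = 2.1(26.6) = 55.8600.
ε = (∂Q_A/∂P_B)(P_B/Q_A) = 55.8600 × (24.1/2352.026) ≈ 0.572.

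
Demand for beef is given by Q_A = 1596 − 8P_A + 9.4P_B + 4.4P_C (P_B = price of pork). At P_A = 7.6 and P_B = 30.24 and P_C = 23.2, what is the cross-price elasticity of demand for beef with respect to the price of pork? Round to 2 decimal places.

0.15

At P_A = 7.6 and P_B = 30.24 and P_C = 23.2: Q_A = 1921.536.
∂Q_A/∂P_B = 9.4.
ε = (∂Q_A/∂P_B)(P_B/Q_A) = 9.4 × (30.24/1921.536) ≈ 0.15.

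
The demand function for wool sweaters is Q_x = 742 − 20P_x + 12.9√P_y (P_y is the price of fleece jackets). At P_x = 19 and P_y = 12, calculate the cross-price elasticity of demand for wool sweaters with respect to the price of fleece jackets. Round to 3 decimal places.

0.055

At P_x = 19 and P_y = 12: Q_x = 406.687.
∂Q_x/∂P_y = 12.9/(2√P_y) = 12.9/(2√12) = 1.8620.
ε = (∂Q_x/∂P_y)(P_y/Q_x) = 1.8620 × (12/406.687) ≈ 0.055.
ε > 0: substitutes.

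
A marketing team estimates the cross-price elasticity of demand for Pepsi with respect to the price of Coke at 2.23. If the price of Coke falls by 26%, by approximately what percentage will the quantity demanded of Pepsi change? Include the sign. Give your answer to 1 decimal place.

%ΔQ ≈ ε × %ΔP of Coke = 2.23 × (-26%) = -58.0%.
Demand for Pepsi falls by about 58.0%.

-58.0%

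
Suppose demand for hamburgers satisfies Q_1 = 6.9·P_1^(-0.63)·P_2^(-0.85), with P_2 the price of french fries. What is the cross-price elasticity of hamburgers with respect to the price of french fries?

In a log-linear (constant-elasticity) demand function, the coefficient on the exponent of P_2 is the cross-price elasticity.
ε = -0.85. Negative, so hamburgers and french fries are complements.

-0.85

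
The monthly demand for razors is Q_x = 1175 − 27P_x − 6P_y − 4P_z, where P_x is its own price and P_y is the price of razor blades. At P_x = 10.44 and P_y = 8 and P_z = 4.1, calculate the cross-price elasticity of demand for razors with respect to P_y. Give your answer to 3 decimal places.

At P_x = 10.44 and P_y = 8 and P_z = 4.1: Q_x = 828.72.
∂Q_x/∂P_y = -6.
ε = (∂Q_x/∂P_y)(P_y/Q_x) = -6 × (8/828.72) ≈ -0.058.

-0.058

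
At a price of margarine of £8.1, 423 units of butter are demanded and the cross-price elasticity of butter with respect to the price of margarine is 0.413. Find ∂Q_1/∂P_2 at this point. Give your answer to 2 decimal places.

ε = (∂Q_1/∂P_2)·(P_2/Q_1) ⇒ ∂Q_1/∂P_2 = ε·Q_1/P_2 = 0.413 × 423/8.1 ≈ 21.57.

21.57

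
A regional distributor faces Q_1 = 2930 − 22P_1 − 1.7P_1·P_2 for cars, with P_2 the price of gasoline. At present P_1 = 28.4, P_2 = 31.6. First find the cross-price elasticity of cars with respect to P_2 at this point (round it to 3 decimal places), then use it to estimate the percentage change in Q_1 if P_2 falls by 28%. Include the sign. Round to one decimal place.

At P_1 = 28.4, P_2 = 31.6: Q_1 = 779.552.
∂Q_1/∂P_2 = -1.7P_1 = -48.2800.
ε = (∂Q_1/∂P_2)(P_2/Q_1) = -48.2800 × 31.6/779.552 ≈ -1.957.
%ΔQ_1 ≈ ε × %ΔP_2 = -1.957 × (-28%) = 54.8%.

54.8%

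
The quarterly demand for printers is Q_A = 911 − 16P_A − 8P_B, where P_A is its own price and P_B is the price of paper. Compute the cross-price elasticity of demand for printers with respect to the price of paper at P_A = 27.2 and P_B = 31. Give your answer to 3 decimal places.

At P_A = 27.2 and P_B = 31: Q_A = 227.8.
∂Q_A/∂P_B = -8.
ε = (∂Q_A/∂P_B)(P_B/Q_A) = -8 × (31/227.8) ≈ -1.089.

-1.089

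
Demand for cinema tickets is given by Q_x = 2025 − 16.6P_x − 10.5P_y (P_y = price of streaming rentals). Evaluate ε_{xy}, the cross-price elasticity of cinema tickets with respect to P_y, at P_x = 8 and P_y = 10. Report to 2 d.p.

At P_x = 8 and P_y = 10: Q_x = 1787.2.
∂Q_x/∂P_y = -10.5.
ε = (∂Q_x/∂P_y)(P_y/Q_x) = -10.5 × (10/1787.2) ≈ -0.06.

-0.06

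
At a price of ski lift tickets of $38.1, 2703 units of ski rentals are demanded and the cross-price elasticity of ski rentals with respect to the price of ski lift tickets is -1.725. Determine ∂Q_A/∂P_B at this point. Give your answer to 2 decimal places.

-122.38

ε = (∂Q_A/∂P_B)·(P_B/Q_A) ⇒ ∂Q_A/∂P_B = ε·Q_A/P_B = -1.725 × 2703/38.1 ≈ -122.38.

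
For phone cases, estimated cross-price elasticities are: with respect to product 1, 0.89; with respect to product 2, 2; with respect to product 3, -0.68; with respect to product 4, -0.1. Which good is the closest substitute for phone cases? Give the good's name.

Substitutes have ε > 0. Among the positive values, 2 (product 2) is largest.

product 2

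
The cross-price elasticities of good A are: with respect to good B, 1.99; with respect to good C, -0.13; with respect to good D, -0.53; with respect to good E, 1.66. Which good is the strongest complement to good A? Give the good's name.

good D

Complements have ε < 0. The most negative value is -0.53 (good D).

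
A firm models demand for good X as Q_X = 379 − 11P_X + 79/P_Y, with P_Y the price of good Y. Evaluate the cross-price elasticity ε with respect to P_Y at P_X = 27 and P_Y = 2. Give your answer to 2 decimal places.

At P_X = 27 and P_Y = 2: Q_X = 121.5.
∂Q_X/∂P_Y = −79/P_Y² = -19.7500.
ε = (∂Q_X/∂P_Y)(P_Y/Q_X) = -19.7500 × (2/121.5) ≈ -0.33.

-0.33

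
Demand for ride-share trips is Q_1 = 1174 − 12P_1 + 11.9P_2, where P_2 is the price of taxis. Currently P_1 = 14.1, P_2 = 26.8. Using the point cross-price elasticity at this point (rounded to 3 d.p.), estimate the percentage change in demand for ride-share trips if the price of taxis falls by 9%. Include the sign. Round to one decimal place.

At P_1 = 14.1, P_2 = 26.8: Q_1 = 1323.72.
∂Q_1/∂P_2 = 11.9.
ε = (∂Q_1/∂P_2)(P_2/Q_1) = 11.9000 × 26.8/1323.72 ≈ 0.241.
%ΔQ_1 ≈ ε × %ΔP_2 = 0.241 × (-9%) = -2.2%.

-2.2%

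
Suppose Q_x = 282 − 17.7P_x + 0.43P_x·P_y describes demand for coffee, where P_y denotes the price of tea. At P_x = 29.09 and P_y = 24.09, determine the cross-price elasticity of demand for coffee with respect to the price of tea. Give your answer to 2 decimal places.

At P_x = 29.09 and P_y = 24.09: Q_x = 68.442.
∂Q_x/∂P_y = 0.43P_x = 0.43(29.09) = 12.5087.
ε = (∂Q_x/∂P_y)(P_y/Q_x) = 12.5087 × (24.09/68.442) ≈ 4.40.
ε > 0: substitutes.

4.40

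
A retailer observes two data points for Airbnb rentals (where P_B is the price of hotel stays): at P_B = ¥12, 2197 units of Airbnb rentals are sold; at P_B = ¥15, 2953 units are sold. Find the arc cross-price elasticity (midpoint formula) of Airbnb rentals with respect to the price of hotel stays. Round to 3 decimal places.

ΔQ_A = 2953 − 2197 = 756; ΔP_B = 15 − 12 = 3.
Midpoints: Q̄_A = 2575.0, P̄_B = 13.50.
ε = (ΔQ_A/Q̄_A)/(ΔP_B/P̄_B) = (756/2575.0)/(3/13.50) ≈ 1.321.

1.321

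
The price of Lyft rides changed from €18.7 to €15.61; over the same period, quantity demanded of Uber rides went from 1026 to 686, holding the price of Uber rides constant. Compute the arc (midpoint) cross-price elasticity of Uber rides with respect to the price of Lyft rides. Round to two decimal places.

ΔQ_A = 686 − 1026 = -340; ΔP_B = 15.61 − 18.7 = -3.09.
Midpoints: Q̄_A = 856.0, P̄_B = 17.16.
ε = (ΔQ_A/Q̄_A)/(ΔP_B/P̄_B) = (-340/856.0)/(-3.09/17.16) ≈ 2.21.
ε > 0: Uber rides and Lyft rides are substitutes.

2.21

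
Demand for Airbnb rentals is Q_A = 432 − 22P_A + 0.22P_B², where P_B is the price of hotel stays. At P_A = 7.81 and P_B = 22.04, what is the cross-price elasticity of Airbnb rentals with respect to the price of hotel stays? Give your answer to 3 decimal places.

0.582

At P_A = 7.81 and P_B = 22.04: Q_A = 367.048.
∂Q_A/∂P_B = 0.44P_B = 0.44(22.04) = 9.6976.
ε = (∂Q_A/∂P_B)(P_B/Q_A) = 9.6976 × (22.04/367.048) ≈ 0.582.
ε > 0: substitutes.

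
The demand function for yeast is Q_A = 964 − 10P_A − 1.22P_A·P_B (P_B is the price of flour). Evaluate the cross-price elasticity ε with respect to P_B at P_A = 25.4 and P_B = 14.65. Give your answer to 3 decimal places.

At P_A = 25.4 and P_B = 14.65: Q_A = 256.026.
∂Q_A/∂P_B = -1.22P_A = -1.22(25.4) = -30.9880.
ε = (∂Q_A/∂P_B)(P_B/Q_A) = -30.9880 × (14.65/256.026) ≈ -1.773.

-1.773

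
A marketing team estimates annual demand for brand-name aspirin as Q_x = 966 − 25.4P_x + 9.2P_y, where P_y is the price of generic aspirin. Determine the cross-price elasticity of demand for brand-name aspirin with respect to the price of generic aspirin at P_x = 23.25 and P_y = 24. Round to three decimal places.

At P_x = 23.25 and P_y = 24: Q_x = 596.25.
∂Q_x/∂P_y = 9.2.
ε = (∂Q_x/∂P_y)(P_y/Q_x) = 9.2 × (24/596.25) ≈ 0.370.

0.370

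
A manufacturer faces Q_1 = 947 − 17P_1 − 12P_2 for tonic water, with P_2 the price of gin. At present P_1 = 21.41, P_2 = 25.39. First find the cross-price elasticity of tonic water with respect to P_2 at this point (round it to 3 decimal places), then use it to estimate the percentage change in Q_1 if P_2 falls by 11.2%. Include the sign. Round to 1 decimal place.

At P_1 = 21.41, P_2 = 25.39: Q_1 = 278.35.
∂Q_1/∂P_2 = -12.
ε = (∂Q_1/∂P_2)(P_2/Q_1) = -12.0000 × 25.39/278.35 ≈ -1.095.
%ΔQ_1 ≈ ε × %ΔP_2 = -1.095 × (-11.2%) = 12.3%.

12.3%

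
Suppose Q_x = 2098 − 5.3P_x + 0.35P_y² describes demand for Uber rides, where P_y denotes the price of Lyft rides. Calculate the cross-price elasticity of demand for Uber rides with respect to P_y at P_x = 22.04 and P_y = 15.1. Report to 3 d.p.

0.077

At P_x = 22.04 and P_y = 15.1: Q_x = 2060.992.
∂Q_x/∂P_y = 0.7P_y = 0.7(15.1) = 10.5700.
ε = (∂Q_x/∂P_y)(P_y/Q_x) = 10.5700 × (15.1/2060.992) ≈ 0.077.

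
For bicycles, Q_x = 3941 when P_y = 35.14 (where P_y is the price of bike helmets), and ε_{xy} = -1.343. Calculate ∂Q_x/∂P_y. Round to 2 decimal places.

ε = (∂Q_x/∂P_y)·(P_y/Q_x) ⇒ ∂Q_x/∂P_y = ε·Q_x/P_y = -1.343 × 3941/35.14 ≈ -150.62.

-150.62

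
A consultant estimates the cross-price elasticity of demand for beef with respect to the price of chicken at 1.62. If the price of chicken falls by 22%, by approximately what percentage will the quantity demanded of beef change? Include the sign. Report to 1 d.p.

-35.6%

%ΔQ ≈ ε × %ΔP of chicken = 1.62 × (-22%) = -35.6%.
Demand for beef falls by about 35.6%.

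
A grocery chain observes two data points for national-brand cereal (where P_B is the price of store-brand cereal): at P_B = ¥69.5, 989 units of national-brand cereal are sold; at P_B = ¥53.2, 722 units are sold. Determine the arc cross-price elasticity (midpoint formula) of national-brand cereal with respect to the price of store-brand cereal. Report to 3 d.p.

1.175

ΔQ_A = 722 − 989 = -267; ΔP_B = 53.2 − 69.5 = -16.3.
Midpoints: Q̄_A = 855.5, P̄_B = 61.35.
ε = (ΔQ_A/Q̄_A)/(ΔP_B/P̄_B) = (-267/855.5)/(-16.3/61.35) ≈ 1.175.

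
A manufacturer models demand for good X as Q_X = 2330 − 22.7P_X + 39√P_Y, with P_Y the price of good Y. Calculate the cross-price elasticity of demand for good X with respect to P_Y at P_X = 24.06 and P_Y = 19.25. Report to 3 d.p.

0.044

At P_X = 24.06 and P_Y = 19.25: Q_X = 1954.950.
∂Q_X/∂P_Y = 39/(2√P_Y) = 39/(2√19.25) = 4.4445.
ε = (∂Q_X/∂P_Y)(P_Y/Q_X) = 4.4445 × (19.25/1954.950) ≈ 0.044.
ε > 0: substitutes.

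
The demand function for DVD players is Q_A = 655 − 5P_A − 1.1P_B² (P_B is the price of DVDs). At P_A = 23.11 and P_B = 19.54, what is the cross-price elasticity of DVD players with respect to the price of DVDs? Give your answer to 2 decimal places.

-7.03

At P_A = 23.11 and P_B = 19.54: Q_A = 119.457.
∂Q_A/∂P_B = -2.2P_B = -2.2(19.54) = -42.9880.
ε = (∂Q_A/∂P_B)(P_B/Q_A) = -42.9880 × (19.54/119.457) ≈ -7.03.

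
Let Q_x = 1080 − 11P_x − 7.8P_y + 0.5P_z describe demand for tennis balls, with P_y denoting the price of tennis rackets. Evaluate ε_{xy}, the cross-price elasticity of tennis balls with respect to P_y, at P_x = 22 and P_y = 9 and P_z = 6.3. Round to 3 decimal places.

At P_x = 22 and P_y = 9 and P_z = 6.3: Q_x = 770.95.
∂Q_x/∂P_y = -7.8.
ε = (∂Q_x/∂P_y)(P_y/Q_x) = -7.8 × (9/770.95) ≈ -0.091.
Since ε < 0, tennis balls and tennis rackets are complements.

-0.091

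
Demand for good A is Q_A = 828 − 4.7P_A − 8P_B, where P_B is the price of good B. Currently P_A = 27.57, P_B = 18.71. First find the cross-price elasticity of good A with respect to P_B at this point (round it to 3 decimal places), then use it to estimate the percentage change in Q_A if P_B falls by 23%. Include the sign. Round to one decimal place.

6.3%

At P_A = 27.57, P_B = 18.71: Q_A = 548.741.
∂Q_A/∂P_B = -8.
ε = (∂Q_A/∂P_B)(P_B/Q_A) = -8.0000 × 18.71/548.741 ≈ -0.273.
%ΔQ_A ≈ ε × %ΔP_B = -0.273 × (-23%) = 6.3%.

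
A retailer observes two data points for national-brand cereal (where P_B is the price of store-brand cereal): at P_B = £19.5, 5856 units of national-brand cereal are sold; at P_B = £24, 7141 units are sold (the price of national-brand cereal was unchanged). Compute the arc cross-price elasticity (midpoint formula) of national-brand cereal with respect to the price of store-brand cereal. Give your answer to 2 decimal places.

0.96

ΔQ_A = 7141 − 5856 = 1285; ΔP_B = 24 − 19.5 = 4.5.
Midpoints: Q̄_A = 6498.5, P̄_B = 21.75.
ε = (ΔQ_A/Q̄_A)/(ΔP_B/P̄_B) = (1285/6498.5)/(4.5/21.75) ≈ 0.96.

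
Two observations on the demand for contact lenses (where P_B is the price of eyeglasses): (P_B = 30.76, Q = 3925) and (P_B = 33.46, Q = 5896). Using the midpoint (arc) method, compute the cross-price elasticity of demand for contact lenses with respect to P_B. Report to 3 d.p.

4.774

ΔQ_A = 5896 − 3925 = 1971; ΔP_B = 33.46 − 30.76 = 2.7.
Midpoints: Q̄_A = 4910.5, P̄_B = 32.11.
ε = (ΔQ_A/Q̄_A)/(ΔP_B/P̄_B) = (1971/4910.5)/(2.7/32.11) ≈ 4.774.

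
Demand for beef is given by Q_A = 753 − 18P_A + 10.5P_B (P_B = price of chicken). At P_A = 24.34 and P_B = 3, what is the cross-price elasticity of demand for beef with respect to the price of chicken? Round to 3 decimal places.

At P_A = 24.34 and P_B = 3: Q_A = 346.38.
∂Q_A/∂P_B = 10.5.
ε = (∂Q_A/∂P_B)(P_B/Q_A) = 10.5 × (3/346.38) ≈ 0.091.
Since ε > 0, beef and chicken are substitutes.

0.091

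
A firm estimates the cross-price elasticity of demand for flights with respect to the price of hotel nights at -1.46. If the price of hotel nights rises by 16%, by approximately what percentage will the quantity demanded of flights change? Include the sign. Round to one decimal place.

-23.4%

%ΔQ ≈ ε × %ΔP of hotel nights = -1.46 × (16%) = -23.4%.
Demand for flights falls by about 23.4%.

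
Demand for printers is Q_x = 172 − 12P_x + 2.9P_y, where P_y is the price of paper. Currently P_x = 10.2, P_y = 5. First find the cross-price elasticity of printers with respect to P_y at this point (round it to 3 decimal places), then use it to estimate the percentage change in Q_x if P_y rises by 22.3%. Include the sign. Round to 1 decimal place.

At P_x = 10.2, P_y = 5: Q_x = 64.1.
∂Q_x/∂P_y = 2.9.
ε = (∂Q_x/∂P_y)(P_y/Q_x) = 2.9000 × 5/64.1 ≈ 0.226.
%ΔQ_x ≈ ε × %ΔP_y = 0.226 × (22.3%) = 5.0%.

5.0%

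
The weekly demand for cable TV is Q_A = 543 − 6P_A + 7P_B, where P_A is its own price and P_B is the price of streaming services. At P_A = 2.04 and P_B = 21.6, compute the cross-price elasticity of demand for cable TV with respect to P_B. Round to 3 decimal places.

At P_A = 2.04 and P_B = 21.6: Q_A = 681.96.
∂Q_A/∂P_B = 7.
ε = (∂Q_A/∂P_B)(P_B/Q_A) = 7 × (21.6/681.96) ≈ 0.222.

0.222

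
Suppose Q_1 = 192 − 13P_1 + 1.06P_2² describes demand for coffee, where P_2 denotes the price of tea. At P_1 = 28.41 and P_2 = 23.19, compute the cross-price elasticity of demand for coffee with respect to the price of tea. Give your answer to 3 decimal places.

At P_1 = 28.41 and P_2 = 23.19: Q_1 = 392.713.
∂Q_1/∂P_2 = 2.12P_2 = 2.12(23.19) = 49.1628.
ε = (∂Q_1/∂P_2)(P_2/Q_1) = 49.1628 × (23.19/392.713) ≈ 2.903.

2.903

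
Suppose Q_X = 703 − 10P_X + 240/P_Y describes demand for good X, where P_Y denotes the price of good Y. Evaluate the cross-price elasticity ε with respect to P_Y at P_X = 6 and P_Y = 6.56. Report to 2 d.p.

At P_X = 6 and P_Y = 6.56: Q_X = 679.585.
∂Q_X/∂P_Y = −240/P_Y² = -5.5770.
ε = (∂Q_X/∂P_Y)(P_Y/Q_X) = -5.5770 × (6.56/679.585) ≈ -0.05.

-0.05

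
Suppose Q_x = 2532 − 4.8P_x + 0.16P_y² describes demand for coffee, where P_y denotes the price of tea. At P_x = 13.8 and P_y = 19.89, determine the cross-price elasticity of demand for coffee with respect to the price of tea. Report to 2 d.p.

0.05

At P_x = 13.8 and P_y = 19.89: Q_x = 2529.058.
∂Q_x/∂P_y = 0.32P_y = 0.32(19.89) = 6.3648.
ε = (∂Q_x/∂P_y)(P_y/Q_x) = 6.3648 × (19.89/2529.058) ≈ 0.05.
ε > 0: substitutes.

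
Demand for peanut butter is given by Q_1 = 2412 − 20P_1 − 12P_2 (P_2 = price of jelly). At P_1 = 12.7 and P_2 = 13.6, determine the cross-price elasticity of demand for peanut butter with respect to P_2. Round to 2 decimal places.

-0.08

At P_1 = 12.7 and P_2 = 13.6: Q_1 = 1994.8.
∂Q_1/∂P_2 = -12.
ε = (∂Q_1/∂P_2)(P_2/Q_1) = -12 × (13.6/1994.8) ≈ -0.08.
Since ε < 0, peanut butter and jelly are complements.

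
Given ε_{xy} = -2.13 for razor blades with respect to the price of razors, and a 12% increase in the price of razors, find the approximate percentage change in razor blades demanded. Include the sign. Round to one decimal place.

-25.6%

%ΔQ ≈ ε × %ΔP of razors = -2.13 × (12%) = -25.6%.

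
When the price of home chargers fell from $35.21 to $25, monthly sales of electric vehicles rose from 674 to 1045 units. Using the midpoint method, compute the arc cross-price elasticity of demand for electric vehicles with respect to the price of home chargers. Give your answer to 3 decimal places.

-1.273

ΔQ_A = 1045 − 674 = 371; ΔP_B = 25 − 35.21 = -10.21.
Midpoints: Q̄_A = 859.5, P̄_B = 30.11.
ε = (ΔQ_A/Q̄_A)/(ΔP_B/P̄_B) = (371/859.5)/(-10.21/30.11) ≈ -1.273.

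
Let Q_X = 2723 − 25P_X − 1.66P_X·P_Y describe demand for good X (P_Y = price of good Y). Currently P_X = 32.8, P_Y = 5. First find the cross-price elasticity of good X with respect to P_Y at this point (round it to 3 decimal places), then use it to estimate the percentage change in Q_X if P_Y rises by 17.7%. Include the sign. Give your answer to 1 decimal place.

At P_X = 32.8, P_Y = 5: Q_X = 1630.76.
∂Q_X/∂P_Y = -1.66P_X = -54.4480.
ε = (∂Q_X/∂P_Y)(P_Y/Q_X) = -54.4480 × 5/1630.76 ≈ -0.167.
%ΔQ_X ≈ ε × %ΔP_Y = -0.167 × (17.7%) = -3.0%.

-3.0%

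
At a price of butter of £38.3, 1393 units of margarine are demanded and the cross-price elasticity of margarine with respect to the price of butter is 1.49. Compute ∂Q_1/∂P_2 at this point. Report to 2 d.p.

ε = (∂Q_1/∂P_2)·(P_2/Q_1) ⇒ ∂Q_1/∂P_2 = ε·Q_1/P_2 = 1.49 × 1393/38.3 ≈ 54.19.

54.19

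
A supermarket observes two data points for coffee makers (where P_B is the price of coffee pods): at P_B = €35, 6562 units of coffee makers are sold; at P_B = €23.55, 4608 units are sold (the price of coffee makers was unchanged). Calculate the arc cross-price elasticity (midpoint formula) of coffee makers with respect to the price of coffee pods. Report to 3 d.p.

0.895

ΔQ_A = 4608 − 6562 = -1954; ΔP_B = 23.55 − 35 = -11.45.
Midpoints: Q̄_A = 5585.0, P̄_B = 29.27.
ε = (ΔQ_A/Q̄_A)/(ΔP_B/P̄_B) = (-1954/5585.0)/(-11.45/29.27) ≈ 0.895.
ε > 0: coffee makers and coffee pods are substitutes.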